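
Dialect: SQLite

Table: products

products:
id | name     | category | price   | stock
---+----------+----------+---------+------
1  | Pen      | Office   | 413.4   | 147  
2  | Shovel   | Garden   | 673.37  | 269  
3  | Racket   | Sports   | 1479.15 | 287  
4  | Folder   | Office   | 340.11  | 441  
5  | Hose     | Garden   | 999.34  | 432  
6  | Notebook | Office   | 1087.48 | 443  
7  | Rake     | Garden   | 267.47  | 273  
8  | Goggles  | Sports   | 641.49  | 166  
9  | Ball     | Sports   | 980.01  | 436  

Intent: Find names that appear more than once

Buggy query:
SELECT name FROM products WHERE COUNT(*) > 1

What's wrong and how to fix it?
Bug: WHERE can't reference COUNT(*); aggregates are computed after WHERE

Fix: GROUP BY name, then filter groups with HAVING COUNT(*) > 1

Corrected query:
SELECT name FROM products GROUP BY name HAVING COUNT(*) > 1

Result:
(no rows)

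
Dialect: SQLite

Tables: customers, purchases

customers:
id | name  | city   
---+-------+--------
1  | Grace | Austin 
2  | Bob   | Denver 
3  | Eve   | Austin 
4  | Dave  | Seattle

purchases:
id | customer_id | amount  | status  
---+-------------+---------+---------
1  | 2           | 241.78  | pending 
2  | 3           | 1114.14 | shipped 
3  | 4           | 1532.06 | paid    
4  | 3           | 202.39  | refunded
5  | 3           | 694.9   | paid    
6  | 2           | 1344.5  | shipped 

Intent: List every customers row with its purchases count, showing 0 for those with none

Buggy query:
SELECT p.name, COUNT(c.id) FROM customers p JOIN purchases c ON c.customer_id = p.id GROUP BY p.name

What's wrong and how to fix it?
Bug: INNER JOIN drops customers rows that have no matching purchases rows

Fix: Switch to LEFT JOIN to retain unmatched parent rows

Corrected query:
SELECT p.name, COUNT(c.id) FROM customers p LEFT JOIN purchases c ON c.customer_id = p.id GROUP BY p.name

Result:
name  | COUNT(c.id)
------+------------
Bob   | 2          
Dave  | 1          
Eve   | 3          
Grace | 0          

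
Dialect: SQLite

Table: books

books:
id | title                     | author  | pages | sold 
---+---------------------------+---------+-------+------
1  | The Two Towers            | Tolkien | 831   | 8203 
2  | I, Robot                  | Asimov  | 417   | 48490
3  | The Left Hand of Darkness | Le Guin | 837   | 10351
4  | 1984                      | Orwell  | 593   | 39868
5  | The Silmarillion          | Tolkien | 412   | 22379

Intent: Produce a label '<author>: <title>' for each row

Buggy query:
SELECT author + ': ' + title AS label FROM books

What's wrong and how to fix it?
Bug: '+' is numeric addition; on text columns SQLite converts them to 0 instead of concatenating

Fix: Replace + with || to concatenate text

Corrected query:
SELECT author || ': ' || title AS label FROM books

Result:
label                             
----------------------------------
Tolkien: The Two Towers           
Asimov: I, Robot                  
Le Guin: The Left Hand of Darkness
Orwell: 1984                      
Tolkien: The Silmarillion         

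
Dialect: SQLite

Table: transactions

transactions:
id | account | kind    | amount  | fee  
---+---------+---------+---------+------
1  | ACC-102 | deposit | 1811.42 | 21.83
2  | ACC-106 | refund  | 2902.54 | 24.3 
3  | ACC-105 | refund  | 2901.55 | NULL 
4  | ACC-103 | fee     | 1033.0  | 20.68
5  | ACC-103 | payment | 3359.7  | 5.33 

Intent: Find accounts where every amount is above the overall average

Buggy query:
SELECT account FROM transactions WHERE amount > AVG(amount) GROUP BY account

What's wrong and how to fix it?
Bug: WHERE evaluates per row before aggregation, so AVG() is unavailable

Fix: Compute the overall average in a scalar subquery and compare each group's MIN against it in HAVING

Corrected query:
SELECT account FROM transactions GROUP BY account HAVING MIN(amount) > (SELECT AVG(amount) FROM transactions)

Result:
account
-------
ACC-105
ACC-106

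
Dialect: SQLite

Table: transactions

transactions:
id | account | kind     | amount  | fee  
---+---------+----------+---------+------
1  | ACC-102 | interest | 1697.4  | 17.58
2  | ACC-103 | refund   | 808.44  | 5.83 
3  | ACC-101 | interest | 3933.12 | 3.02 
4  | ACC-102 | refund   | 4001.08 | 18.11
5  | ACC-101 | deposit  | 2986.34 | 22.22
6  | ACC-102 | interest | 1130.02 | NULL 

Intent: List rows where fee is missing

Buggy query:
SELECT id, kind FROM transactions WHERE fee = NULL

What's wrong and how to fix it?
Bug: Comparing to NULL with '=' never matches; NULL = NULL is unknown, not true

Fix: Replace '= NULL' with 'IS NULL'

Corrected query:
SELECT id, kind FROM transactions WHERE fee IS NULL

Result:
id | kind    
---+---------
6  | interest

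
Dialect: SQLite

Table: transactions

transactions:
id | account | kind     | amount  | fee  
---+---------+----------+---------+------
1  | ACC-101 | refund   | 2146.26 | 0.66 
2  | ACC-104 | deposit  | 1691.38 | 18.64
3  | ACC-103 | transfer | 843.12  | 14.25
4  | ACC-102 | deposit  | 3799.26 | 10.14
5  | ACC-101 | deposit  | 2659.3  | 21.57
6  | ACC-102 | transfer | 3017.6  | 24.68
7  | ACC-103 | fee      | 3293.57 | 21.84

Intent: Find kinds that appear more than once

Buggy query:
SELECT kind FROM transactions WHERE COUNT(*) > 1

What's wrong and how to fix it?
Bug: COUNT(*) is an aggregate and cannot be used in WHERE

Fix: Group first, then use HAVING for the count condition

Corrected query:
SELECT kind FROM transactions GROUP BY kind HAVING COUNT(*) > 1

Result:
kind    
--------
deposit 
transfer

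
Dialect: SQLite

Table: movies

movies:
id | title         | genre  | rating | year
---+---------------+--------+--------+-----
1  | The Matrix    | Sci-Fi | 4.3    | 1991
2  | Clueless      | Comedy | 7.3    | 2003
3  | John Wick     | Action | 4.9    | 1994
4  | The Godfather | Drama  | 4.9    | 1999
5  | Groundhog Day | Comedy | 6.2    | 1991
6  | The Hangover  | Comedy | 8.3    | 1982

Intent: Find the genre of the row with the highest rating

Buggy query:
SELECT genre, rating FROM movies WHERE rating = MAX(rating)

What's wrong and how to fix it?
Bug: MAX(rating) is an aggregate and cannot be used directly in WHERE

Fix: Use a subquery: WHERE rating = (SELECT MAX(rating) FROM movies)

Corrected query:
SELECT genre, rating FROM movies WHERE rating = (SELECT MAX(rating) FROM movies)

Result:
genre  | rating
-------+-------
Comedy | 8.3   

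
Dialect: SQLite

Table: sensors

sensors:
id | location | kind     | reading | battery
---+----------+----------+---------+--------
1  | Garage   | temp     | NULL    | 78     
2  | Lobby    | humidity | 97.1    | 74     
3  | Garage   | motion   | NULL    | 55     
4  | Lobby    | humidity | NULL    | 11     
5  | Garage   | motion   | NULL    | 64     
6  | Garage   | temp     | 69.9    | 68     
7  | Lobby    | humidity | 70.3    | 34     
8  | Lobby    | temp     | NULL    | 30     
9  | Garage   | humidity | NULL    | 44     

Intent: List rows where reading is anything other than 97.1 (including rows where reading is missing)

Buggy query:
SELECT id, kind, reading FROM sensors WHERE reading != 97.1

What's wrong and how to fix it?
Bug: Inequality against NULL is unknown, not true; rows with NULL are dropped

Fix: Handle NULL separately with IS NULL alongside the inequality

Corrected query:
SELECT id, kind, reading FROM sensors WHERE reading != 97.1 OR reading IS NULL

Result:
id | kind     | reading
---+----------+--------
1  | temp     | NULL   
3  | motion   | NULL   
4  | humidity | NULL   
5  | motion   | NULL   
6  | temp     | 69.9   
7  | humidity | 70.3   
8  | temp     | NULL   
9  | humidity | NULL   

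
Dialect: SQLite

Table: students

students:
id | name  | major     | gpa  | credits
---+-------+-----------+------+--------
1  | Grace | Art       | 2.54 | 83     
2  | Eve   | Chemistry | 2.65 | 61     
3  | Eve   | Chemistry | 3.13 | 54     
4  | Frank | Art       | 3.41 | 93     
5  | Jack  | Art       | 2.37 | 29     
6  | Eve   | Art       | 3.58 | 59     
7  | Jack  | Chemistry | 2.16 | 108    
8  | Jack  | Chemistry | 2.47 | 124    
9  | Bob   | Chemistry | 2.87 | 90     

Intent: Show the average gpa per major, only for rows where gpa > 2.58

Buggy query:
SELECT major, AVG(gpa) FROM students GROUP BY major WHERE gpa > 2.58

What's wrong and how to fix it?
Bug: Row-level WHERE must come before GROUP BY in the clause order

Fix: Place WHERE between FROM and GROUP BY

Corrected query:
SELECT major, AVG(gpa) FROM students WHERE gpa > 2.58 GROUP BY major

Result:
major     | AVG(gpa)
----------+---------
Art       | 3.495   
Chemistry | 2.883333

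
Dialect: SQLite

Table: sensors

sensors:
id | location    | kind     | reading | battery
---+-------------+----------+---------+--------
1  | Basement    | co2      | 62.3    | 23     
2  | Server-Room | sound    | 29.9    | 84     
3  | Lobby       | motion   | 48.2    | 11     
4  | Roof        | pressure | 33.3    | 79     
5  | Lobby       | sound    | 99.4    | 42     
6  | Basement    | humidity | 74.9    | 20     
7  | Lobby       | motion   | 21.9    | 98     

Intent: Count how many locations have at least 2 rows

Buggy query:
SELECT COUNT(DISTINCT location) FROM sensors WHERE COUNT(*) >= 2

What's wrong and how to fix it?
Bug: COUNT(*) cannot appear in WHERE; the per-group count doesn't exist yet

Fix: Group first with HAVING COUNT(*) >= 2, then COUNT the resulting groups

Corrected query:
SELECT COUNT(*) FROM (SELECT location FROM sensors GROUP BY location HAVING COUNT(*) >= 2)

Result:
COUNT(*)
--------
2       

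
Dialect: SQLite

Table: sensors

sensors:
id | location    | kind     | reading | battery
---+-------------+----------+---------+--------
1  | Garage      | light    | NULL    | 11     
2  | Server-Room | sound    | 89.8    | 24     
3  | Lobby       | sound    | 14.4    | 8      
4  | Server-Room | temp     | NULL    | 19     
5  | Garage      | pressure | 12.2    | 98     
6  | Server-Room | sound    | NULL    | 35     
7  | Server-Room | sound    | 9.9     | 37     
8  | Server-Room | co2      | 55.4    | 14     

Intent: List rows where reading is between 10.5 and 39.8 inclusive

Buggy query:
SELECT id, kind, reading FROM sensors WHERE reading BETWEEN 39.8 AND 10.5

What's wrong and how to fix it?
Bug: BETWEEN expects the lower bound first; with 39.8 AND 10.5 the range is empty

Fix: Write BETWEEN 10.5 AND 39.8

Corrected query:
SELECT id, kind, reading FROM sensors WHERE reading BETWEEN 10.5 AND 39.8

Result:
id | kind     | reading
---+----------+--------
3  | sound    | 14.4   
5  | pressure | 12.2   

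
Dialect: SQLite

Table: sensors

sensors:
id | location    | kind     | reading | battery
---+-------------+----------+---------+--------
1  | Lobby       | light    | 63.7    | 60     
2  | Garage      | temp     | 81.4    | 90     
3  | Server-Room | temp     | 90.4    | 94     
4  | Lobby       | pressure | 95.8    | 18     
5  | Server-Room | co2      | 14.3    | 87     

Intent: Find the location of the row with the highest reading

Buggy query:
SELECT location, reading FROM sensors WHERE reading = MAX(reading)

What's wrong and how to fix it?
Bug: WHERE is evaluated per row; an aggregate over the whole table isn't defined there

Fix: Use a subquery: WHERE reading = (SELECT MAX(reading) FROM sensors)

Corrected query:
SELECT location, reading FROM sensors WHERE reading = (SELECT MAX(reading) FROM sensors)

Result:
location | reading
---------+--------
Lobby    | 95.8   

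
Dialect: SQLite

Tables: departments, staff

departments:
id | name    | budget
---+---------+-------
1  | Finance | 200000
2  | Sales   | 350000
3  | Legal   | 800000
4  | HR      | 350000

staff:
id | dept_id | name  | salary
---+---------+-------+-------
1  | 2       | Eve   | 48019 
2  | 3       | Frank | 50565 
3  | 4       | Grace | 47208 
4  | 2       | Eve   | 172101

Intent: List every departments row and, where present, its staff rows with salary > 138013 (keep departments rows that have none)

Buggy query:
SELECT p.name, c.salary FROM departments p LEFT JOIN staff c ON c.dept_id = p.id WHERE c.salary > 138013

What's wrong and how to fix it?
Bug: Filtering c.salary in WHERE discards the NULL rows produced by LEFT JOIN, turning it into an inner join

Fix: Move the right-table condition into the ON clause so unmatched parents are kept

Corrected query:
SELECT p.name, c.salary FROM departments p LEFT JOIN staff c ON c.dept_id = p.id AND c.salary > 138013

Result:
name    | salary
--------+-------
Finance | NULL  
Sales   | 172101
Legal   | NULL  
HR      | NULL  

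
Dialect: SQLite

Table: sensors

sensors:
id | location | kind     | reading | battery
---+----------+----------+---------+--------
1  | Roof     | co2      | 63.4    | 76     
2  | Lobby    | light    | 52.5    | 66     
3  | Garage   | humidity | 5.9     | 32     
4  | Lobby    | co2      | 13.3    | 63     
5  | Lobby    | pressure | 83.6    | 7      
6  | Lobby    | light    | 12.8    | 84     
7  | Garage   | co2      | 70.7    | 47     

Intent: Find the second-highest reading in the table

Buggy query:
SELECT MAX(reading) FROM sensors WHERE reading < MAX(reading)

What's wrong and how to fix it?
Bug: The inner MAX is an aggregate inside WHERE, which is not allowed

Fix: Put the inner MAX in a scalar subquery

Corrected query:
SELECT MAX(reading) FROM sensors WHERE reading < (SELECT MAX(reading) FROM sensors)

Result:
MAX(reading)
------------
70.7        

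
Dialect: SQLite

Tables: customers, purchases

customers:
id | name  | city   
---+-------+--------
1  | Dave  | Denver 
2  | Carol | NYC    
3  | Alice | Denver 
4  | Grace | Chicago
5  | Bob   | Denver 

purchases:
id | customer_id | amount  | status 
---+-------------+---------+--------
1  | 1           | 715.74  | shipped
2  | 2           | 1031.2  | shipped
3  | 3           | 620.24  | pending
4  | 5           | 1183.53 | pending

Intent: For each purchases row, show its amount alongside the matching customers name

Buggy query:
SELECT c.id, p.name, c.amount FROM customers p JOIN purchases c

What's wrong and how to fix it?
Bug: JOIN with no ON clause produces a cartesian product; every purchases row pairs with every customers row

Fix: Specify the join condition linking the foreign key to the parent id

Corrected query:
SELECT c.id, p.name, c.amount FROM customers p JOIN purchases c ON c.customer_id = p.id

Result:
id | name  | amount 
---+-------+--------
1  | Dave  | 715.74 
2  | Carol | 1031.2 
3  | Alice | 620.24 
4  | Bob   | 1183.53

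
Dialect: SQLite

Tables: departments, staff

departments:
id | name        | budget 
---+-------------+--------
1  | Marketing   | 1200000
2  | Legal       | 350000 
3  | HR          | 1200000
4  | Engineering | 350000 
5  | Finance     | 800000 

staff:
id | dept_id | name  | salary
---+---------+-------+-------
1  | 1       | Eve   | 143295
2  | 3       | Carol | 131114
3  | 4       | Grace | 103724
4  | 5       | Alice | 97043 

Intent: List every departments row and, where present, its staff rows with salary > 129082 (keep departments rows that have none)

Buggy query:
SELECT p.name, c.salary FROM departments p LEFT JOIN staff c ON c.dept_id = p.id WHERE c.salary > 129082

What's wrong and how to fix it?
Bug: A WHERE condition on the right-hand table after LEFT JOIN drops unmatched parents

Fix: Move the right-table condition into the ON clause so unmatched parents are kept

Corrected query:
SELECT p.name, c.salary FROM departments p LEFT JOIN staff c ON c.dept_id = p.id AND c.salary > 129082

Result:
name        | salary
------------+-------
Marketing   | 143295
Legal       | NULL  
HR          | 131114
Engineering | NULL  
Finance     | NULL  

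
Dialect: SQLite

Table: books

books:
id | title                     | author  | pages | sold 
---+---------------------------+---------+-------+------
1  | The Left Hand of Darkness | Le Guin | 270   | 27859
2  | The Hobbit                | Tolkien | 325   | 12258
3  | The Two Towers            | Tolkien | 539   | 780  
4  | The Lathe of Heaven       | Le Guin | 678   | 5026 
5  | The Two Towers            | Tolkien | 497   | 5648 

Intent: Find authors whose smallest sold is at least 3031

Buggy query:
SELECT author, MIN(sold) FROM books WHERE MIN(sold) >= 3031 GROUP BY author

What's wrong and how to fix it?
Bug: Aggregates like MIN are computed per group after WHERE runs

Fix: Replace WHERE with HAVING after the GROUP BY

Corrected query:
SELECT author, MIN(sold) FROM books GROUP BY author HAVING MIN(sold) >= 3031

Result:
author  | MIN(sold)
--------+----------
Le Guin | 5026     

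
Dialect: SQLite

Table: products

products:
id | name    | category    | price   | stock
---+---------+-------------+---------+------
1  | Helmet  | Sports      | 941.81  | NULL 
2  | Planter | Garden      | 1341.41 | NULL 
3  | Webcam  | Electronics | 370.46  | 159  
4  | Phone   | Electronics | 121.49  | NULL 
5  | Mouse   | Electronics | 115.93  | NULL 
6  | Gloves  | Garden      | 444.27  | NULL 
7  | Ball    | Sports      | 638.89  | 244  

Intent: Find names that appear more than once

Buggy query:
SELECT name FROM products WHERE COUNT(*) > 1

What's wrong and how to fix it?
Bug: WHERE can't reference COUNT(*); aggregates are computed after WHERE

Fix: Group first, then use HAVING for the count condition

Corrected query:
SELECT name FROM products GROUP BY name HAVING COUNT(*) > 1

Result:
(no rows)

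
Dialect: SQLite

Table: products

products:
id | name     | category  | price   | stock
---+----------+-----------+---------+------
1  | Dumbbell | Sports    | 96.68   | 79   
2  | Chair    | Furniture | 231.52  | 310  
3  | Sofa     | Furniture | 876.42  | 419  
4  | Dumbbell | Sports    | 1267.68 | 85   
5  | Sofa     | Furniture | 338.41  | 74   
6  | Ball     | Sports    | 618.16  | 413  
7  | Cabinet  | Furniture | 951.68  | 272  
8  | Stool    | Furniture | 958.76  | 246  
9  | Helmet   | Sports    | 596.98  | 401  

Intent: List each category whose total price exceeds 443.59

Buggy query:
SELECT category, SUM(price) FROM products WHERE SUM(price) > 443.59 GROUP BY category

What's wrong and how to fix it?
Bug: SUM(price) is an aggregate, but WHERE filters rows before aggregation

Fix: Use HAVING (which filters groups after aggregation) instead of WHERE

Corrected query:
SELECT category, SUM(price) FROM products GROUP BY category HAVING SUM(price) > 443.59

Result:
category  | SUM(price)
----------+-----------
Furniture | 3356.79   
Sports    | 2579.5    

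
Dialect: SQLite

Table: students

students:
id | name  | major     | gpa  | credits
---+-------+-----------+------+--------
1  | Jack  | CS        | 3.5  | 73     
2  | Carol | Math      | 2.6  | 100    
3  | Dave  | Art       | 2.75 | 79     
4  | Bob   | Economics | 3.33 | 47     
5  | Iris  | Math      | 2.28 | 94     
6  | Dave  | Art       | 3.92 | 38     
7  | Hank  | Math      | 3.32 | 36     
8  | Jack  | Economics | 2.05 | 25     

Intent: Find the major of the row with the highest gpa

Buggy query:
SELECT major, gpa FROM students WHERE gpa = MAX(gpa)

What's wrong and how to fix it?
Bug: MAX(gpa) is an aggregate and cannot be used directly in WHERE

Fix: Wrap MAX in a scalar subquery so WHERE compares against a single value

Corrected query:
SELECT major, gpa FROM students WHERE gpa = (SELECT MAX(gpa) FROM students)

Result:
major | gpa 
------+-----
Art   | 3.92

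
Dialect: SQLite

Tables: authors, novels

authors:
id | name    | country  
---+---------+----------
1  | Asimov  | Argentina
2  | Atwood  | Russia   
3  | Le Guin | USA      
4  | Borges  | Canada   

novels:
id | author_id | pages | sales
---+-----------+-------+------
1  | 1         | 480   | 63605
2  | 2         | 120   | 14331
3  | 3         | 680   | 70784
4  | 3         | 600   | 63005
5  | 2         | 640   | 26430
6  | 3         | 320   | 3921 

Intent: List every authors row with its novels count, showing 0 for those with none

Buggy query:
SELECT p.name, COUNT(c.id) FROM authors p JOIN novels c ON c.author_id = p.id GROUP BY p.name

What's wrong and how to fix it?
Bug: An inner join excludes parents with zero children

Fix: Use LEFT JOIN so parents without children still appear (COUNT(c.id) gives 0)

Corrected query:
SELECT p.name, COUNT(c.id) FROM authors p LEFT JOIN novels c ON c.author_id = p.id GROUP BY p.name

Result:
name    | COUNT(c.id)
--------+------------
Asimov  | 1          
Atwood  | 2          
Borges  | 0          
Le Guin | 3          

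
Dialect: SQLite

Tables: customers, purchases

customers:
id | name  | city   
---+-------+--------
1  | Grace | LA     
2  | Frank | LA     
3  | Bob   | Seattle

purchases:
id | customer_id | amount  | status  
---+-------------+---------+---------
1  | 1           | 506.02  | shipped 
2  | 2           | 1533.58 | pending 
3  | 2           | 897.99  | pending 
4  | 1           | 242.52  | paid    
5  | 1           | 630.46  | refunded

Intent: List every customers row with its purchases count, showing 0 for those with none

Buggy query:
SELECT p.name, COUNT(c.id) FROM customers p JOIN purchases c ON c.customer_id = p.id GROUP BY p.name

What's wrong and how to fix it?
Bug: An inner join excludes parents with zero children

Fix: Use LEFT JOIN so parents without children still appear (COUNT(c.id) gives 0)

Corrected query:
SELECT p.name, COUNT(c.id) FROM customers p LEFT JOIN purchases c ON c.customer_id = p.id GROUP BY p.name

Result:
name  | COUNT(c.id)
------+------------
Bob   | 0          
Frank | 2          
Grace | 3          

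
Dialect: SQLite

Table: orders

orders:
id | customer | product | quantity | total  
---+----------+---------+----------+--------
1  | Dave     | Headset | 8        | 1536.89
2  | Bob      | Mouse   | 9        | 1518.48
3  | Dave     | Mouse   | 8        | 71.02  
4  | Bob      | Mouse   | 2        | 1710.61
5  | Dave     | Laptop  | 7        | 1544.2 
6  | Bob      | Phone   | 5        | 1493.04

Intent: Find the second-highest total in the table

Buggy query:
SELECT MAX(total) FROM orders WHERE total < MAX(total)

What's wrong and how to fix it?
Bug: The inner MAX is an aggregate inside WHERE, which is not allowed

Fix: Put the inner MAX in a scalar subquery

Corrected query:
SELECT MAX(total) FROM orders WHERE total < (SELECT MAX(total) FROM orders)

Result:
MAX(total)
----------
1544.2    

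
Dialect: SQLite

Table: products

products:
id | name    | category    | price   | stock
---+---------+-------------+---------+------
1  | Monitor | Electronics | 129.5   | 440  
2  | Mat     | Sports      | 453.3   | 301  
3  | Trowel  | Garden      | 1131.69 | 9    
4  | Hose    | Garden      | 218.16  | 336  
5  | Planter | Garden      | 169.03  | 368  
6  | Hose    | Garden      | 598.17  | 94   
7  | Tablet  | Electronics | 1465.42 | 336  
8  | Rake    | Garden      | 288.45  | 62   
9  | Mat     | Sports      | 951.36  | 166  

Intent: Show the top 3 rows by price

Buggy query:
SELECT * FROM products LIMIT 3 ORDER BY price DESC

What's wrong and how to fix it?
Bug: LIMIT must come after ORDER BY

Fix: Swap the clauses: ORDER BY first, then LIMIT

Corrected query:
SELECT * FROM products ORDER BY price DESC LIMIT 3

Result:
id | name   | category    | price   | stock
---+--------+-------------+---------+------
7  | Tablet | Electronics | 1465.42 | 336  
3  | Trowel | Garden      | 1131.69 | 9    
9  | Mat    | Sports      | 951.36  | 166  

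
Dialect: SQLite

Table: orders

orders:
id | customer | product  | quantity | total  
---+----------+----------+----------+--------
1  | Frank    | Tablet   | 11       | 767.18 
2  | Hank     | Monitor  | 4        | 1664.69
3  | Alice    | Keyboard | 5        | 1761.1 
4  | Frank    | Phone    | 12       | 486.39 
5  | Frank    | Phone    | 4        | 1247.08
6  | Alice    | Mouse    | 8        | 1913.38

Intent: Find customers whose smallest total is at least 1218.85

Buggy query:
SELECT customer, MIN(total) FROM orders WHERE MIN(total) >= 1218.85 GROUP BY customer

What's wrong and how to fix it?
Bug: Aggregates like MIN are computed per group after WHERE runs

Fix: Use HAVING for the per-group MIN condition

Corrected query:
SELECT customer, MIN(total) FROM orders GROUP BY customer HAVING MIN(total) >= 1218.85

Result:
customer | MIN(total)
---------+-----------
Alice    | 1761.1    
Hank     | 1664.69   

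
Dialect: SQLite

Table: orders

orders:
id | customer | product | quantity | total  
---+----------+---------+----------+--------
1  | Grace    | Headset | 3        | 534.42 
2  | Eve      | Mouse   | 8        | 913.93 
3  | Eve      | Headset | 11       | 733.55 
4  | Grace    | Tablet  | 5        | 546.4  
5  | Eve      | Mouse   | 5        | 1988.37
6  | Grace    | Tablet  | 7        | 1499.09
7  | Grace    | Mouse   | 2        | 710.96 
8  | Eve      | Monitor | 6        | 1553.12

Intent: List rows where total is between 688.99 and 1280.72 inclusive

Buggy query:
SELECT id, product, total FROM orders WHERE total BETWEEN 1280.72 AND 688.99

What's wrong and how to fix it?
Bug: The bounds are reversed; BETWEEN a AND b requires a <= b to match anything

Fix: Write BETWEEN 688.99 AND 1280.72

Corrected query:
SELECT id, product, total FROM orders WHERE total BETWEEN 688.99 AND 1280.72

Result:
id | product | total 
---+---------+-------
2  | Mouse   | 913.93
3  | Headset | 733.55
7  | Mouse   | 710.96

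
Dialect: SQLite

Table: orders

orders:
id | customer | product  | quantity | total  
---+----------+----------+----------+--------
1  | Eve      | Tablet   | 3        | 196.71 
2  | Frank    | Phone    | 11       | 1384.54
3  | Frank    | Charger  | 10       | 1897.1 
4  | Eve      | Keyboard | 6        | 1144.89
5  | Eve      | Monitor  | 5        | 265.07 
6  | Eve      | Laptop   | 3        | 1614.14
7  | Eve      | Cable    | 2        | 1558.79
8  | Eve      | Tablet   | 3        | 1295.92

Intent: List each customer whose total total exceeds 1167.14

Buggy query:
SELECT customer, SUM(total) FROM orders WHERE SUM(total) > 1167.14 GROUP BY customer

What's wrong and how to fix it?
Bug: SUM(total) is an aggregate, but WHERE filters rows before aggregation

Fix: Use HAVING (which filters groups after aggregation) instead of WHERE

Corrected query:
SELECT customer, SUM(total) FROM orders GROUP BY customer HAVING SUM(total) > 1167.14

Result:
customer | SUM(total)
---------+-----------
Eve      | 6075.52   
Frank    | 3281.64   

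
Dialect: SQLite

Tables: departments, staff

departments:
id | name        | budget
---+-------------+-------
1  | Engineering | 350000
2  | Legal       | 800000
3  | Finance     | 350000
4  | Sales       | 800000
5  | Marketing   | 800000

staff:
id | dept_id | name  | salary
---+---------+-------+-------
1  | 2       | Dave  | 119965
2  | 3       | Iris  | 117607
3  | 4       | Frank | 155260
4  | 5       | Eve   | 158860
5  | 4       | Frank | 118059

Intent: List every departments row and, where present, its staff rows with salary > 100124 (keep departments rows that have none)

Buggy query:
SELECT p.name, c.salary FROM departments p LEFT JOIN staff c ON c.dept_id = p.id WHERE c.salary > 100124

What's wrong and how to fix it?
Bug: A WHERE condition on the right-hand table after LEFT JOIN drops unmatched parents

Fix: Move the right-table condition into the ON clause so unmatched parents are kept

Corrected query:
SELECT p.name, c.salary FROM departments p LEFT JOIN staff c ON c.dept_id = p.id AND c.salary > 100124

Result:
name        | salary
------------+-------
Engineering | NULL  
Legal       | 119965
Finance     | 117607
Sales       | 118059
Sales       | 155260
Marketing   | 158860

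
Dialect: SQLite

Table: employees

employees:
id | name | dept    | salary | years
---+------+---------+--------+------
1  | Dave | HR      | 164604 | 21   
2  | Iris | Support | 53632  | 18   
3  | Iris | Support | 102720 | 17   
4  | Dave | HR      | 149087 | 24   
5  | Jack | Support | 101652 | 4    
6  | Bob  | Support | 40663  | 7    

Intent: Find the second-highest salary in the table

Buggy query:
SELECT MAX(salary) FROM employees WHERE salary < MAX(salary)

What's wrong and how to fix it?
Bug: MAX(salary) on the right of the comparison is an aggregate-in-WHERE error

Fix: Put the inner MAX in a scalar subquery

Corrected query:
SELECT MAX(salary) FROM employees WHERE salary < (SELECT MAX(salary) FROM employees)

Result:
MAX(salary)
-----------
149087     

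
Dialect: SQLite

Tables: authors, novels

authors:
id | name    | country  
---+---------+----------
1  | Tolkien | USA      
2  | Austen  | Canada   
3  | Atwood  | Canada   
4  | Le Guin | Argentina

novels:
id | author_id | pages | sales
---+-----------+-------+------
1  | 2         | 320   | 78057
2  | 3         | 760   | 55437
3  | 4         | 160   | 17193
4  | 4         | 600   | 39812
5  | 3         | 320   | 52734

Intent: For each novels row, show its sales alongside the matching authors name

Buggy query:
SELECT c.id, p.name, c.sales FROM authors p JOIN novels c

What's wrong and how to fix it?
Bug: JOIN with no ON clause produces a cartesian product; every novels row pairs with every authors row

Fix: Add ON c.author_id = p.id to the JOIN

Corrected query:
SELECT c.id, p.name, c.sales FROM authors p JOIN novels c ON c.author_id = p.id

Result:
id | name    | sales
---+---------+------
1  | Austen  | 78057
2  | Atwood  | 55437
3  | Le Guin | 17193
4  | Le Guin | 39812
5  | Atwood  | 52734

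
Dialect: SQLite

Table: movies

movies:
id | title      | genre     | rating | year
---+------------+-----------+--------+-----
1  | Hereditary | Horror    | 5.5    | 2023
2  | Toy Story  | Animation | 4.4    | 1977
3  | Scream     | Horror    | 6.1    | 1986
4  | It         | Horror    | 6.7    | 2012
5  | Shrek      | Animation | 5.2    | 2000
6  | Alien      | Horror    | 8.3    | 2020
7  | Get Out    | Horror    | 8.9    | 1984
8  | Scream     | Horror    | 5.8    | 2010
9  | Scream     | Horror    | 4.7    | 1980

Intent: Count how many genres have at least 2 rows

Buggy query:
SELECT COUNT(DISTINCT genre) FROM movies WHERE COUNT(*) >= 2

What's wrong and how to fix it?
Bug: COUNT(*) cannot appear in WHERE; the per-group count doesn't exist yet

Fix: Group first with HAVING COUNT(*) >= 2, then COUNT the resulting groups

Corrected query:
SELECT COUNT(*) FROM (SELECT genre FROM movies GROUP BY genre HAVING COUNT(*) >= 2)

Result:
COUNT(*)
--------
2       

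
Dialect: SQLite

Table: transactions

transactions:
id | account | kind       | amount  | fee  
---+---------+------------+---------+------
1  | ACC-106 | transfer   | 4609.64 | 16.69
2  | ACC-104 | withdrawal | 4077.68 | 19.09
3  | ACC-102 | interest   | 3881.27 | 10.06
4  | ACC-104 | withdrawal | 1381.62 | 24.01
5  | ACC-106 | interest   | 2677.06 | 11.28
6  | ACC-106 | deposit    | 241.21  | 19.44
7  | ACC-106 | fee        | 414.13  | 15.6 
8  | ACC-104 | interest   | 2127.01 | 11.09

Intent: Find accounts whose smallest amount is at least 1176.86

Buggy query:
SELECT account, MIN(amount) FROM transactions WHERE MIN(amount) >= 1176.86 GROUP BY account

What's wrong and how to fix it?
Bug: MIN() in WHERE is a misuse of aggregate

Fix: Use HAVING for the per-group MIN condition

Corrected query:
SELECT account, MIN(amount) FROM transactions GROUP BY account HAVING MIN(amount) >= 1176.86

Result:
account | MIN(amount)
--------+------------
ACC-102 | 3881.27    
ACC-104 | 1381.62    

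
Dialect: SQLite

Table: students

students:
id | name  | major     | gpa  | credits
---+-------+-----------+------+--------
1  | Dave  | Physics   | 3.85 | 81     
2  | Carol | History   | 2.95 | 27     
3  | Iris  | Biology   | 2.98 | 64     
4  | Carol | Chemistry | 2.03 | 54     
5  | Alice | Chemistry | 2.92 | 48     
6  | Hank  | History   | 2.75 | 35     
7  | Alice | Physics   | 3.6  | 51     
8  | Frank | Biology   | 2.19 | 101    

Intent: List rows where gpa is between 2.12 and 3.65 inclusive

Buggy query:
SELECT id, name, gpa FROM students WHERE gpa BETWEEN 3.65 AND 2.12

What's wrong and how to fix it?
Bug: The bounds are reversed; BETWEEN a AND b requires a <= b to match anything

Fix: Swap the bounds so the smaller value comes first

Corrected query:
SELECT id, name, gpa FROM students WHERE gpa BETWEEN 2.12 AND 3.65

Result:
id | name  | gpa 
---+-------+-----
2  | Carol | 2.95
3  | Iris  | 2.98
5  | Alice | 2.92
6  | Hank  | 2.75
7  | Alice | 3.6 
8  | Frank | 2.19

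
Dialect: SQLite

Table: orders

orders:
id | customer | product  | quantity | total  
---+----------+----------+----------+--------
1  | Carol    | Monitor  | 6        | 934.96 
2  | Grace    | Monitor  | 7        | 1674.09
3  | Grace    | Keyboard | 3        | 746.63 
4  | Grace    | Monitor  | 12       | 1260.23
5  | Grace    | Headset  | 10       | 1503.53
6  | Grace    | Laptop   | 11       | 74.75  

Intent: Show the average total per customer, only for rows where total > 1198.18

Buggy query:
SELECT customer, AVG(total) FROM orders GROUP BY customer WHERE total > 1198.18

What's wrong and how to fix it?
Bug: WHERE cannot follow GROUP BY

Fix: Place WHERE between FROM and GROUP BY

Corrected query:
SELECT customer, AVG(total) FROM orders WHERE total > 1198.18 GROUP BY customer

Result:
customer | AVG(total) 
---------+------------
Grace    | 1479.283333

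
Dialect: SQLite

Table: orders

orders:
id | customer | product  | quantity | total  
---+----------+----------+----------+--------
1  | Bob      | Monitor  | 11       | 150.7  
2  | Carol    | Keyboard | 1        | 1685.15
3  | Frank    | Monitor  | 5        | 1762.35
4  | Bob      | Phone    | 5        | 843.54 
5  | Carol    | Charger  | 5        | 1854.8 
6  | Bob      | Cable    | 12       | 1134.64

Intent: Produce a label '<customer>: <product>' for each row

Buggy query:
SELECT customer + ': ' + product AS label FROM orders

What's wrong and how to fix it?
Bug: '+' is numeric addition; on text columns SQLite converts them to 0 instead of concatenating

Fix: Use the || operator for string concatenation

Corrected query:
SELECT customer || ': ' || product AS label FROM orders

Result:
label          
---------------
Bob: Monitor   
Carol: Keyboard
Frank: Monitor 
Bob: Phone     
Carol: Charger 
Bob: Cable     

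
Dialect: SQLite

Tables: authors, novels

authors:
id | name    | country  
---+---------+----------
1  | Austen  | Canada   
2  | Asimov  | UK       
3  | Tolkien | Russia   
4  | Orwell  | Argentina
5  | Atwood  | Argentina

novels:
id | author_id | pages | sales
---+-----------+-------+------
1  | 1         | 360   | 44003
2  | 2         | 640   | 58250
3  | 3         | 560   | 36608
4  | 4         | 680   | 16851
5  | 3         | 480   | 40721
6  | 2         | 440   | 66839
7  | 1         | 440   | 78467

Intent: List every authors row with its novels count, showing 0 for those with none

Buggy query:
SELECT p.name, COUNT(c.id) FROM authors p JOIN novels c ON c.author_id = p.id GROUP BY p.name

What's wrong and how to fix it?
Bug: INNER JOIN drops authors rows that have no matching novels rows

Fix: Switch to LEFT JOIN to retain unmatched parent rows

Corrected query:
SELECT p.name, COUNT(c.id) FROM authors p LEFT JOIN novels c ON c.author_id = p.id GROUP BY p.name

Result:
name    | COUNT(c.id)
--------+------------
Asimov  | 2          
Atwood  | 0          
Austen  | 2          
Orwell  | 1          
Tolkien | 2          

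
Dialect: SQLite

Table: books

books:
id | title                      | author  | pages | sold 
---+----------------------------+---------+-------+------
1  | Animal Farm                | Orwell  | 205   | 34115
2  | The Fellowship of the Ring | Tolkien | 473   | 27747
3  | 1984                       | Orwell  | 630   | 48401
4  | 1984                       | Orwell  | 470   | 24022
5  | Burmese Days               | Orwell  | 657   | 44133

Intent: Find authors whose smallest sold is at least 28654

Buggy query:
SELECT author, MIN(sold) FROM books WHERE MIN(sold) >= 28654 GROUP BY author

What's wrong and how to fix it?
Bug: MIN() in WHERE is a misuse of aggregate

Fix: Replace WHERE with HAVING after the GROUP BY

Corrected query:
SELECT author, MIN(sold) FROM books GROUP BY author HAVING MIN(sold) >= 28654

Result:
(no rows)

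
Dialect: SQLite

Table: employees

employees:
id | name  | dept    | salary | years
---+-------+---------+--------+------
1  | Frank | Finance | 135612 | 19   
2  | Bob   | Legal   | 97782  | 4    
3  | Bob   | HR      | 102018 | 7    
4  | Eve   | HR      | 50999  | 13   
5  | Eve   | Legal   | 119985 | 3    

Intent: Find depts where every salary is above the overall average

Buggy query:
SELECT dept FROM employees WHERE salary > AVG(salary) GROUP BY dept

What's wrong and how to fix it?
Bug: WHERE evaluates per row before aggregation, so AVG() is unavailable

Fix: Use a subquery for AVG and a HAVING MIN(...) filter so the condition holds for every row in the group

Corrected query:
SELECT dept FROM employees GROUP BY dept HAVING MIN(salary) > (SELECT AVG(salary) FROM employees)

Result:
dept   
-------
Finance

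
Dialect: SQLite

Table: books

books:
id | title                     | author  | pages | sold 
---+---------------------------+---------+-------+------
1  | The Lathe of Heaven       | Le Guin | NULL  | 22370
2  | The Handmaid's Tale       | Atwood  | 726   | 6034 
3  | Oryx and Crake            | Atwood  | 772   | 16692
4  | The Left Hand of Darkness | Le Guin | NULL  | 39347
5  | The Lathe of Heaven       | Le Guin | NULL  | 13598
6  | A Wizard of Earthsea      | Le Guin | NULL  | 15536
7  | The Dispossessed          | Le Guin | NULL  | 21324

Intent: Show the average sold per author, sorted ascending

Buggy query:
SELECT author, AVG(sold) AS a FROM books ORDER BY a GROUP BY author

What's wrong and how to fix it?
Bug: GROUP BY must precede ORDER BY

Fix: Reorder: SELECT … FROM … GROUP BY … ORDER BY …

Corrected query:
SELECT author, AVG(sold) AS a FROM books GROUP BY author ORDER BY a

Result:
author  | a    
--------+------
Atwood  | 11363
Le Guin | 22435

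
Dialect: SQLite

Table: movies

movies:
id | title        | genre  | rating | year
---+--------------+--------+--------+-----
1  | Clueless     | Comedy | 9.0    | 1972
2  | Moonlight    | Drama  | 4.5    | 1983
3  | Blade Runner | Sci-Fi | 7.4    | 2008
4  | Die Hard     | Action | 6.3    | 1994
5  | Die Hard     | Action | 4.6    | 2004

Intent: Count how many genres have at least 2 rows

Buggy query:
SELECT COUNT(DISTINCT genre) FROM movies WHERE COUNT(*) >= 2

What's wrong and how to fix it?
Bug: COUNT(*) cannot appear in WHERE; the per-group count doesn't exist yet

Fix: Group first with HAVING COUNT(*) >= 2, then COUNT the resulting groups

Corrected query:
SELECT COUNT(*) FROM (SELECT genre FROM movies GROUP BY genre HAVING COUNT(*) >= 2)

Result:
COUNT(*)
--------
1       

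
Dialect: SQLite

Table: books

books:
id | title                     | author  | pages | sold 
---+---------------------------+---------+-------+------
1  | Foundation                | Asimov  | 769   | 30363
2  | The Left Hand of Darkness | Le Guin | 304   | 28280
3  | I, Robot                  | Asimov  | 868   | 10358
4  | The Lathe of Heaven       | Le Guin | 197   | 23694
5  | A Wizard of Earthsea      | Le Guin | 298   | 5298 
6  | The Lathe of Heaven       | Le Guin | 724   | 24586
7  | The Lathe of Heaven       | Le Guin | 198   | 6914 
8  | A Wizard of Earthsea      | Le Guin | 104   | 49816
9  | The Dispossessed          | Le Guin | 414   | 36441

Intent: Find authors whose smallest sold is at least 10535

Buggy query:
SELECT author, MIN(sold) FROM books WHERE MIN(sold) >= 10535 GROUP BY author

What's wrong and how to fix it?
Bug: MIN() in WHERE is a misuse of aggregate

Fix: Replace WHERE with HAVING after the GROUP BY

Corrected query:
SELECT author, MIN(sold) FROM books GROUP BY author HAVING MIN(sold) >= 10535

Result:
(no rows)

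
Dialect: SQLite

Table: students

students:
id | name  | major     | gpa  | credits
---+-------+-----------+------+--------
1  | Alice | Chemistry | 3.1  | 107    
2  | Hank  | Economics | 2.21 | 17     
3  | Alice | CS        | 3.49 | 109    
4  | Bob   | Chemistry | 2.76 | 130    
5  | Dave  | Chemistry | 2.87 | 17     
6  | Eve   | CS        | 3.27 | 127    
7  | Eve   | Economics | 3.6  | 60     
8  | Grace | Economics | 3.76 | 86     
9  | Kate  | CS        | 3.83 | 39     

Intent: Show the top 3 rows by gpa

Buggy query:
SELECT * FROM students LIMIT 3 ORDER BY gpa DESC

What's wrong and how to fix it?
Bug: ORDER BY cannot follow LIMIT; LIMIT is the final clause

Fix: Swap the clauses: ORDER BY first, then LIMIT

Corrected query:
SELECT * FROM students ORDER BY gpa DESC LIMIT 3

Result:
id | name  | major     | gpa  | credits
---+-------+-----------+------+--------
9  | Kate  | CS        | 3.83 | 39     
8  | Grace | Economics | 3.76 | 86     
7  | Eve   | Economics | 3.6  | 60     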